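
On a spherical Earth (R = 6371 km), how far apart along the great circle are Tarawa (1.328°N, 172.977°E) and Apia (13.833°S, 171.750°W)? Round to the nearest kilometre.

Δλ = -171.750 − 172.977 = -344.727°; wrapped into (−180°, 180°]: 15.273°.
Δφ = -13.833 − 1.328 = -15.161°.
a = sin²(Δφ/2) + cos φ₁ · cos φ₂ · sin²(Δλ/2) = 0.034545.
c = 2·atan2(√a, √(1−a)) = 0.37390 rad → d = 6371·c ≈ 2382.12 km.

2382 km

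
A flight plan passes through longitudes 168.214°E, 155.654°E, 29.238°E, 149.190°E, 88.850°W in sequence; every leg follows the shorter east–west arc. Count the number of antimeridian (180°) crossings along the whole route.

1

Leg 1: +168.214° → +155.654°, shortest Δλ = -12.56° (west) — does not cross 180°.
Leg 2: +155.654° → +29.238°, shortest Δλ = -126.416° (west) — does not cross 180°.
Leg 3: +29.238° → +149.190°, shortest Δλ = 119.952° (east) — does not cross 180°.
Leg 4: +149.190° → -88.850°, shortest Δλ = 121.96° (east) — crosses 180°.
Total crossings: 1.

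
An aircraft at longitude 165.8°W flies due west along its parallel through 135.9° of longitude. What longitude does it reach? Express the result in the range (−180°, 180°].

58.3°E

Start at -165.8°; shift −135.9° → -301.7°.
-301.7° lies outside (−180°, 180°]; add 360° → +58.3°.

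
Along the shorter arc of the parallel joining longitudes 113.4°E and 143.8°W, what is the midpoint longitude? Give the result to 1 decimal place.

Signed shortest Δλ from +113.4° to -143.8° is +102.8°.
Midpoint longitude = +113.4° + (+102.8°)/2 = +113.4° + 51.4° = +164.8°.
(The naïve average (+113.4 + -143.8)/2 = -15.2° is on the wrong side of the globe.)

164.8°E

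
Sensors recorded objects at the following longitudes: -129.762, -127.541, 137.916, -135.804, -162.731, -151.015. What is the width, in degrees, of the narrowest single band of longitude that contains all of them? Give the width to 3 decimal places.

94.543°

Sort the longitudes: -162.731°, -151.015°, -135.804°, -129.762°, -127.541°, +137.916°.
Eastward gaps between consecutive values (wrapping around): 11.716°, 15.211°, 6.042°, 2.221°, 265.457°, 59.353°.
Largest gap = 265.457° ⇒ minimal covering band is its complement: 360° − 265.457° = 94.543°.
Band runs from +137.916° eastward to -127.541°, crossing the antimeridian.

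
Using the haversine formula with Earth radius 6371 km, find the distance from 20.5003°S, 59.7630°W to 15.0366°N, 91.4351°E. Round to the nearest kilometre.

16910 km

Δλ = 91.4351 − -59.7630 = 151.1981°.
Δφ = 15.0366 − -20.5003 = 35.5369°.
a = sin²(Δφ/2) + cos φ₁ · cos φ₂ · sin²(Δλ/2) = 0.941775.
c = 2·atan2(√a, √(1−a)) = 2.65418 rad → d = 6371·c ≈ 16909.81 km.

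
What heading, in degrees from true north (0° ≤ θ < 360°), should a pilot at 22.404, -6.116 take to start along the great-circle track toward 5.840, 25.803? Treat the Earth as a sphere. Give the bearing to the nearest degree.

113°

Δλ = 25.803 − -6.116 = 31.919°.
θ = atan2( sin Δλ · cos φ₂ , cos φ₁ · sin φ₂ − sin φ₁ · cos φ₂ · cos Δλ )
  = atan2(0.52598, -0.22776) = 113.413° → normalised to [0°, 360°): 113.413°.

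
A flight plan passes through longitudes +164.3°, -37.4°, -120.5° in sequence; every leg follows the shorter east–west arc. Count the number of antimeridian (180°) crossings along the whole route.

1

Leg 1: +164.3° → -37.4°, shortest Δλ = 158.3° (east) — crosses 180°.
Leg 2: -37.4° → -120.5°, shortest Δλ = -83.1° (west) — does not cross 180°.
Total crossings: 1.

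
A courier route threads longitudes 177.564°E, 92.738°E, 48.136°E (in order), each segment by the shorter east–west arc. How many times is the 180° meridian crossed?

Leg 1: +177.564° → +92.738°, shortest Δλ = -84.826° (west) — does not cross 180°.
Leg 2: +92.738° → +48.136°, shortest Δλ = -44.602° (west) — does not cross 180°.
Total crossings: 0.

0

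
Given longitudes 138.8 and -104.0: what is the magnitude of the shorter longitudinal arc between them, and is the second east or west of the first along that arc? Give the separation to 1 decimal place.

Raw difference: -104.0 − 138.8 = -242.8°.
Normalise into (−180°, 180°]: -242.8° + 360° = 117.2°.
Positive ⇒ the second point lies to the east; separation 117.2°.

117.2° east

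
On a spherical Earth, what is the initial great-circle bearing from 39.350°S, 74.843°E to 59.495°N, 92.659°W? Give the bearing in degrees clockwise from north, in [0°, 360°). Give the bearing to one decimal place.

Δλ = -92.659 − 74.843 = -167.502°.
θ = atan2( sin Δλ · cos φ₂ , cos φ₁ · sin φ₂ − sin φ₁ · cos φ₂ · cos Δλ )
  = atan2(-0.10985, 0.35202) = -17.331° → normalised to [0°, 360°): 342.669°.

342.7°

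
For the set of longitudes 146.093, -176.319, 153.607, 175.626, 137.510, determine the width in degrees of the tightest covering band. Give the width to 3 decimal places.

Sort the longitudes: -176.319°, +137.510°, +146.093°, +153.607°, +175.626°.
Eastward gaps between consecutive values (wrapping around): 313.829°, 8.583°, 7.514°, 22.019°, 8.055°.
Largest gap = 313.829° ⇒ minimal covering band is its complement: 360° − 313.829° = 46.171°.
Band runs from +137.510° eastward to -176.319°, crossing the antimeridian.

46.171°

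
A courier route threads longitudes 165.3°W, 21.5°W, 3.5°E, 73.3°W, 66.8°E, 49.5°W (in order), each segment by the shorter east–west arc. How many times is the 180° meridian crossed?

Leg 1: -165.3° → -21.5°, shortest Δλ = 143.8° (east) — does not cross 180°.
Leg 2: -21.5° → +3.5°, shortest Δλ = 25.0° (east) — does not cross 180°.
Leg 3: +3.5° → -73.3°, shortest Δλ = -76.8° (west) — does not cross 180°.
Leg 4: -73.3° → +66.8°, shortest Δλ = 140.1° (east) — does not cross 180°.
Leg 5: +66.8° → -49.5°, shortest Δλ = -116.3° (west) — does not cross 180°.
Total crossings: 0.

0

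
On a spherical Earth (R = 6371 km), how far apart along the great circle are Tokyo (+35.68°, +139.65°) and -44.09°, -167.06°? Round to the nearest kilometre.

10371 km

Δλ = -167.06 − 139.65 = -306.71°; wrapped into (−180°, 180°]: 53.29°.
Δφ = -44.09 − 35.68 = -79.77°.
a = sin²(Δφ/2) + cos φ₁ · cos φ₂ · sin²(Δλ/2) = 0.528537.
c = 2·atan2(√a, √(1−a)) = 1.62790 rad → d = 6371·c ≈ 10371.35 km.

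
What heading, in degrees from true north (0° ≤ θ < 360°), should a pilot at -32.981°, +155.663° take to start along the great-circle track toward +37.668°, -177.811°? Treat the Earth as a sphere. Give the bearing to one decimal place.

21.5°

Δλ = -177.811 − 155.663 = -333.474°; wrapped into (−180°, 180°]: 26.526°.
θ = atan2( sin Δλ · cos φ₂ , cos φ₁ · sin φ₂ − sin φ₁ · cos φ₂ · cos Δλ )
  = atan2(0.35352, 0.89815) = 21.485° → normalised to [0°, 360°): 21.485°.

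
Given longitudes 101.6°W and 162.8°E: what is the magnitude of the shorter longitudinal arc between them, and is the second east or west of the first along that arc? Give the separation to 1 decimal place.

95.6° west

Raw difference: 162.8 − -101.6 = 264.4°.
Normalise into (−180°, 180°]: 264.4° − 360° = -95.6°.
Negative ⇒ the second point lies to the west; separation 95.6°.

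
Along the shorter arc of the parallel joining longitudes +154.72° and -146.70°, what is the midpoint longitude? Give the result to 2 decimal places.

-175.99°

Signed shortest Δλ from +154.72° to -146.70° is +58.58°.
Midpoint longitude = +154.72° + (+58.58°)/2 = +154.72° + 29.29° = +184.01°.
Normalise into (−180°, 180°]: -175.99°.
(The naïve average (+154.72 + -146.70)/2 = 4.01° is on the wrong side of the globe.)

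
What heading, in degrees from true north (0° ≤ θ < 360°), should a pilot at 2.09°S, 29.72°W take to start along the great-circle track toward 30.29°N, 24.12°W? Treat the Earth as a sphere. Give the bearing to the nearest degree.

Δλ = -24.12 − -29.72 = 5.60°.
θ = atan2( sin Δλ · cos φ₂ , cos φ₁ · sin φ₂ − sin φ₁ · cos φ₂ · cos Δλ )
  = atan2(0.08426, 0.53538) = 8.944° → normalised to [0°, 360°): 8.944°.

9°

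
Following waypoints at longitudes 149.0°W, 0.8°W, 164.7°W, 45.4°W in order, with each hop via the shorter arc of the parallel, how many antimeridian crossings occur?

Leg 1: -149.0° → -0.8°, shortest Δλ = 148.2° (east) — does not cross 180°.
Leg 2: -0.8° → -164.7°, shortest Δλ = -163.9° (west) — does not cross 180°.
Leg 3: -164.7° → -45.4°, shortest Δλ = 119.3° (east) — does not cross 180°.
Total crossings: 0.

0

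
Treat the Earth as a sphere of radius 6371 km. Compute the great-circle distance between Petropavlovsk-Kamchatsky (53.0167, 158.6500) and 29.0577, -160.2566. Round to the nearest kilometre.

4264 km

Δλ = -160.2566 − 158.6500 = -318.9066°; wrapped into (−180°, 180°]: 41.0934°.
Δφ = 29.0577 − 53.0167 = -23.9590°.
a = sin²(Δφ/2) + cos φ₁ · cos φ₂ · sin²(Δλ/2) = 0.107858.
c = 2·atan2(√a, √(1−a)) = 0.66925 rad → d = 6371·c ≈ 4263.82 km.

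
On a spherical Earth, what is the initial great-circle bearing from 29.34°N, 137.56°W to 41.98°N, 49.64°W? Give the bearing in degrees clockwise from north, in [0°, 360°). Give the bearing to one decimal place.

Δλ = -49.64 − -137.56 = 87.92°.
θ = atan2( sin Δλ · cos φ₂ , cos φ₁ · sin φ₂ − sin φ₁ · cos φ₂ · cos Δλ )
  = atan2(0.74289, 0.56985) = 52.509° → normalised to [0°, 360°): 52.509°.

52.5°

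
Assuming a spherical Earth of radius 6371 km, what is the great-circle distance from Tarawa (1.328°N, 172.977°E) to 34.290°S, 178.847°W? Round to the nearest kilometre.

4051 km

Δλ = -178.847 − 172.977 = -351.824°; wrapped into (−180°, 180°]: 8.176°.
Δφ = -34.290 − 1.328 = -35.618°.
a = sin²(Δφ/2) + cos φ₁ · cos φ₂ · sin²(Δλ/2) = 0.097739.
c = 2·atan2(√a, √(1−a)) = 0.63593 rad → d = 6371·c ≈ 4051.48 km.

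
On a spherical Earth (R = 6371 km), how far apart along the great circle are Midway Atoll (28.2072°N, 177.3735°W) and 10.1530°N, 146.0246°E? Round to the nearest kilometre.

4311 km

Δλ = 146.0246 − -177.3735 = 323.3981°; wrapped into (−180°, 180°]: -36.6019°.
Δφ = 10.1530 − 28.2072 = -18.0542°.
a = sin²(Δφ/2) + cos φ₁ · cos φ₂ · sin²(Δλ/2) = 0.110149.
c = 2·atan2(√a, √(1−a)) = 0.67661 rad → d = 6371·c ≈ 4310.66 km.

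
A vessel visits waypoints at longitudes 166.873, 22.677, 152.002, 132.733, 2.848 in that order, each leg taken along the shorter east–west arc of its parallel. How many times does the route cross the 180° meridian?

Leg 1: +166.873° → +22.677°, shortest Δλ = -144.196° (west) — does not cross 180°.
Leg 2: +22.677° → +152.002°, shortest Δλ = 129.325° (east) — does not cross 180°.
Leg 3: +152.002° → +132.733°, shortest Δλ = -19.269° (west) — does not cross 180°.
Leg 4: +132.733° → +2.848°, shortest Δλ = -129.885° (west) — does not cross 180°.
Total crossings: 0.

0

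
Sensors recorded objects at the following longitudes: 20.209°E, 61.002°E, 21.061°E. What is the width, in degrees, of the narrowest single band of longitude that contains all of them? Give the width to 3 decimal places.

Sort the longitudes: +20.209°, +21.061°, +61.002°.
Eastward gaps between consecutive values (wrapping around): 0.852°, 39.941°, 319.207°.
Largest gap = 319.207° ⇒ minimal covering band is its complement: 360° − 319.207° = 40.793°.
Band runs from +20.209° eastward to +61.002°.

40.793°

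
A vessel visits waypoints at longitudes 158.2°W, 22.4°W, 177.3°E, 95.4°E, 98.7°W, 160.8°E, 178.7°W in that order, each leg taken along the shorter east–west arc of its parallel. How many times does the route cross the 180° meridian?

Leg 1: -158.2° → -22.4°, shortest Δλ = 135.8° (east) — does not cross 180°.
Leg 2: -22.4° → +177.3°, shortest Δλ = -160.3° (west) — crosses 180°.
Leg 3: +177.3° → +95.4°, shortest Δλ = -81.9° (west) — does not cross 180°.
Leg 4: +95.4° → -98.7°, shortest Δλ = 165.9° (east) — crosses 180°.
Leg 5: -98.7° → +160.8°, shortest Δλ = -100.5° (west) — crosses 180°.
Leg 6: +160.8° → -178.7°, shortest Δλ = 20.5° (east) — crosses 180°.
Total crossings: 4.

4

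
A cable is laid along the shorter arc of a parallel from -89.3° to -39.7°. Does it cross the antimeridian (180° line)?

No

Signed shortest Δλ = ((-39.7 − -89.3 + 180) mod 360) − 180 = 49.6°.
Going east by 49.6° from -89.3° reaches -39.7° without touching 180°.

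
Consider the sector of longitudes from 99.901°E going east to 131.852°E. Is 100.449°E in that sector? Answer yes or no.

Yes

Band width going east from +99.901° to +131.852°: ((131.852 − 99.901) mod 360) = 31.951°.
Offset of +100.449° east of the west edge: ((100.449 − 99.901) mod 360) = 0.548°.
0.548° ≤ 31.951° ⇒ inside.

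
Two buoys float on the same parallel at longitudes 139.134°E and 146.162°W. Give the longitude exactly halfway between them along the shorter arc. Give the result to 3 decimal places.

Signed shortest Δλ from +139.134° to -146.162° is +74.704°.
Midpoint longitude = +139.134° + (+74.704°)/2 = +139.134° + 37.352° = +176.486°.
(The naïve average (+139.134 + -146.162)/2 = -3.514° is on the wrong side of the globe.)

176.486°E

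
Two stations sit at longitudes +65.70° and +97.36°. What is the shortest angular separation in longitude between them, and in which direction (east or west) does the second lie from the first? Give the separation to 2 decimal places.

Raw difference: 97.36 − 65.70 = 31.66°.
Normalise into (−180°, 180°]: 31.66° stays 31.66°.
Positive ⇒ the second point lies to the east; separation 31.66°.

31.66° east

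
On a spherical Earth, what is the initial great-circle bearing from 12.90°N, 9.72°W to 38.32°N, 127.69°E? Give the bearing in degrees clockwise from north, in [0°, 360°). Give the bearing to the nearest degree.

36°

Δλ = 127.69 − -9.72 = 137.41°.
θ = atan2( sin Δλ · cos φ₂ , cos φ₁ · sin φ₂ − sin φ₁ · cos φ₂ · cos Δλ )
  = atan2(0.53095, 0.73335) = 35.905° → normalised to [0°, 360°): 35.905°.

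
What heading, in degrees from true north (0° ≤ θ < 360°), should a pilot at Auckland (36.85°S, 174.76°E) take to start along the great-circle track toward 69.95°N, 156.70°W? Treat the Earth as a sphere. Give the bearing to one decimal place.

10.0°

Δλ = -156.70 − 174.76 = -331.46°; wrapped into (−180°, 180°]: 28.54°.
θ = atan2( sin Δλ · cos φ₂ , cos φ₁ · sin φ₂ − sin φ₁ · cos φ₂ · cos Δλ )
  = atan2(0.16380, 0.93233) = 9.964° → normalised to [0°, 360°): 9.964°.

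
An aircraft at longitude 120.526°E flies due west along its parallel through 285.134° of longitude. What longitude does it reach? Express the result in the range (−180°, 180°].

164.608°W

Start at +120.526°; shift −285.134° → -164.608°.
-164.608° already lies in (−180°, 180°].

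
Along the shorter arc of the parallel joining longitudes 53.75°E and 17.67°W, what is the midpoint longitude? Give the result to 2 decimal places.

18.04°E

Signed shortest Δλ from +53.75° to -17.67° is -71.42°.
Midpoint longitude = +53.75° + (-71.42°)/2 = +53.75° − 35.71° = +18.04°.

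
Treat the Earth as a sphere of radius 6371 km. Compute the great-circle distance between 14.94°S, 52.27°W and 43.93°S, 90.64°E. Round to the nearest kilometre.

12465 km

Δλ = 90.64 − -52.27 = 142.91°.
Δφ = -43.93 − -14.94 = -28.99°.
a = sin²(Δφ/2) + cos φ₁ · cos φ₂ · sin²(Δλ/2) = 0.688103.
c = 2·atan2(√a, √(1−a)) = 1.95649 rad → d = 6371·c ≈ 12464.82 km.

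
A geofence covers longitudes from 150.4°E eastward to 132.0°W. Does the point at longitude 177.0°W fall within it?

Yes

Band width going east from +150.4° to -132.0°: ((-132.0 − 150.4) mod 360) = 77.6°.
Offset of -177.0° east of the west edge: ((-177.0 − 150.4) mod 360) = 32.6°.
32.6° ≤ 77.6° ⇒ inside.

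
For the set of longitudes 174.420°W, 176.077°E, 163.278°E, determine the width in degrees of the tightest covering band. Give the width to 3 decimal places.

Sort the longitudes: -174.420°, +163.278°, +176.077°.
Eastward gaps between consecutive values (wrapping around): 337.698°, 12.799°, 9.503°.
Largest gap = 337.698° ⇒ minimal covering band is its complement: 360° − 337.698° = 22.302°.
Band runs from +163.278° eastward to -174.420°, crossing the antimeridian.

22.302°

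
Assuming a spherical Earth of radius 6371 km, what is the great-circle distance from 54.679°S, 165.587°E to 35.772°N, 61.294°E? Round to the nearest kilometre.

14050 km

Δλ = 61.294 − 165.587 = -104.293°.
Δφ = 35.772 − -54.679 = 90.451°.
a = sin²(Δφ/2) + cos φ₁ · cos φ₂ · sin²(Δλ/2) = 0.796384.
c = 2·atan2(√a, √(1−a)) = 2.20529 rad → d = 6371·c ≈ 14049.88 km.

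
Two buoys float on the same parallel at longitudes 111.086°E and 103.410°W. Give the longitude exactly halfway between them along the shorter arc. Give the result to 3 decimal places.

Signed shortest Δλ from +111.086° to -103.410° is +145.504°.
Midpoint longitude = +111.086° + (+145.504°)/2 = +111.086° + 72.752° = +183.838°.
Normalise into (−180°, 180°]: -176.162°.
(The naïve average (+111.086 + -103.410)/2 = 3.838° is on the wrong side of the globe.)

176.162°W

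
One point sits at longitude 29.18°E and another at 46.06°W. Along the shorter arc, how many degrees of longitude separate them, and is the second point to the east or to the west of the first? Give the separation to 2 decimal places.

75.24° west

Raw difference: -46.06 − 29.18 = -75.24°.
Normalise into (−180°, 180°]: -75.24° stays -75.24°.
Negative ⇒ the second point lies to the west; separation 75.24°.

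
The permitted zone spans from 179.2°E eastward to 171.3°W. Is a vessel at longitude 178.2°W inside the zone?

Yes

Band width going east from +179.2° to -171.3°: ((-171.3 − 179.2) mod 360) = 9.5°.
Offset of -178.2° east of the west edge: ((-178.2 − 179.2) mod 360) = 2.6°.
2.6° ≤ 9.5° ⇒ inside.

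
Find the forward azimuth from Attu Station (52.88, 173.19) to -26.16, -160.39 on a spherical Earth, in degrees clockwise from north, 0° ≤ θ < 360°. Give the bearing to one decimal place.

Δλ = -160.39 − 173.19 = -333.58°; wrapped into (−180°, 180°]: 26.42°.
θ = atan2( sin Δλ · cos φ₂ , cos φ₁ · sin φ₂ − sin φ₁ · cos φ₂ · cos Δλ )
  = atan2(0.39937, -0.90701) = 156.235° → normalised to [0°, 360°): 156.235°.

156.2°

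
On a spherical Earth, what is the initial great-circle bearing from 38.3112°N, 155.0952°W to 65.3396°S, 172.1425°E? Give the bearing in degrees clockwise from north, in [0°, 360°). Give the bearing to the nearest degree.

194°

Δλ = 172.1425 − -155.0952 = 327.2377°; wrapped into (−180°, 180°]: -32.7623°.
θ = atan2( sin Δλ · cos φ₂ , cos φ₁ · sin φ₂ − sin φ₁ · cos φ₂ · cos Δλ )
  = atan2(-0.22579, -0.93061) = -166.362° → normalised to [0°, 360°): 193.638°.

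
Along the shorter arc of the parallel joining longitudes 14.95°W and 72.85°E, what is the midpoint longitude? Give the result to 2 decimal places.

28.95°E

Signed shortest Δλ from -14.95° to +72.85° is +87.80°.
Midpoint longitude = -14.95° + (+87.80°)/2 = -14.95° + 43.90° = +28.95°.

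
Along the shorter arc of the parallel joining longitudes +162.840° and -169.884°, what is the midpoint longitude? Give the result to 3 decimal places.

+176.478°

Signed shortest Δλ from +162.840° to -169.884° is +27.276°.
Midpoint longitude = +162.840° + (+27.276°)/2 = +162.840° + 13.638° = +176.478°.
(The naïve average (+162.840 + -169.884)/2 = -3.522° is on the wrong side of the globe.)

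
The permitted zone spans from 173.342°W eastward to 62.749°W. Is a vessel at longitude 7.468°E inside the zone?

No

Band width going east from -173.342° to -62.749°: ((-62.749 − -173.342) mod 360) = 110.593°.
Offset of +7.468° east of the west edge: ((7.468 − -173.342) mod 360) = 180.810°.
180.810° > 110.593° ⇒ outside.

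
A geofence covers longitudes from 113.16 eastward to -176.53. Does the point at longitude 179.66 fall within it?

Band width going east from +113.16° to -176.53°: ((-176.53 − 113.16) mod 360) = 70.31°.
Offset of +179.66° east of the west edge: ((179.66 − 113.16) mod 360) = 66.50°.
66.50° ≤ 70.31° ⇒ inside.

Yes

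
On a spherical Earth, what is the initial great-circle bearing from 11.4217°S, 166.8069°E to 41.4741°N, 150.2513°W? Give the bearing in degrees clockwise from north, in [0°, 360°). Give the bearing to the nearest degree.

34°

Δλ = -150.2513 − 166.8069 = -317.0582°; wrapped into (−180°, 180°]: 42.9418°.
θ = atan2( sin Δλ · cos φ₂ , cos φ₁ · sin φ₂ − sin φ₁ · cos φ₂ · cos Δλ )
  = atan2(0.51043, 0.75778) = 33.964° → normalised to [0°, 360°): 33.964°.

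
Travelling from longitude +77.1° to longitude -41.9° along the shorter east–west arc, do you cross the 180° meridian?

No

Signed shortest Δλ = ((-41.9 − 77.1 + 180) mod 360) − 180 = -119.0°.
Going west by 119.0° from +77.1° reaches -41.9° without touching 180°.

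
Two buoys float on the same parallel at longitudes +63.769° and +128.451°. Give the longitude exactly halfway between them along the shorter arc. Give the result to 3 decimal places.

Signed shortest Δλ from +63.769° to +128.451° is +64.682°.
Midpoint longitude = +63.769° + (+64.682°)/2 = +63.769° + 32.341° = +96.110°.

+96.110°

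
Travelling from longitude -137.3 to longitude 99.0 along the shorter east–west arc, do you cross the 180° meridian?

Naïve |99.0 − -137.3| = 236.3° > 180°, so the shorter arc goes the other way round — across 180°.
Signed shortest Δλ = ((99.0 − -137.3 + 180) mod 360) − 180 = -123.7°.
Going west by 123.7° from -137.3° passes through 180° before reaching +99.0°.

Yes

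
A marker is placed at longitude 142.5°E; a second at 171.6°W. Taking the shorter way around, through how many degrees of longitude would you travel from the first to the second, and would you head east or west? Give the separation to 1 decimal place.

Raw difference: -171.6 − 142.5 = -314.1°.
Normalise into (−180°, 180°]: -314.1° + 360° = 45.9°.
Positive ⇒ the second point lies to the east; separation 45.9°.

45.9° east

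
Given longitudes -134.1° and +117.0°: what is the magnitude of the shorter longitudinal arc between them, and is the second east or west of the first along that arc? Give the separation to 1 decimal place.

Raw difference: 117.0 − -134.1 = 251.1°.
Normalise into (−180°, 180°]: 251.1° − 360° = -108.9°.
Negative ⇒ the second point lies to the west; separation 108.9°.

108.9° west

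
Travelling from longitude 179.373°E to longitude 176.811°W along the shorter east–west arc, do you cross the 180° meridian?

Naïve |-176.811 − 179.373| = 356.184° > 180°, so the shorter arc goes the other way round — across 180°.
Signed shortest Δλ = ((-176.811 − 179.373 + 180) mod 360) − 180 = 3.816°.
Going east by 3.816° from +179.373° passes through 180° before reaching -176.811°.

Yes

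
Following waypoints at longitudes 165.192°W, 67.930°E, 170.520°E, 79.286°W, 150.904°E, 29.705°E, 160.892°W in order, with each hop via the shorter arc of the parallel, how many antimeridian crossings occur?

4

Leg 1: -165.192° → +67.930°, shortest Δλ = -126.878° (west) — crosses 180°.
Leg 2: +67.930° → +170.520°, shortest Δλ = 102.59° (east) — does not cross 180°.
Leg 3: +170.520° → -79.286°, shortest Δλ = 110.194° (east) — crosses 180°.
Leg 4: -79.286° → +150.904°, shortest Δλ = -129.81° (west) — crosses 180°.
Leg 5: +150.904° → +29.705°, shortest Δλ = -121.199° (west) — does not cross 180°.
Leg 6: +29.705° → -160.892°, shortest Δλ = 169.403° (east) — crosses 180°.
Total crossings: 4.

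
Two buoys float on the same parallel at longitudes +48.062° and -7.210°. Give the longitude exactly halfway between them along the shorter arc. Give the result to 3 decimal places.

+20.426°

Signed shortest Δλ from +48.062° to -7.210° is -55.272°.
Midpoint longitude = +48.062° + (-55.272°)/2 = +48.062° − 27.636° = +20.426°.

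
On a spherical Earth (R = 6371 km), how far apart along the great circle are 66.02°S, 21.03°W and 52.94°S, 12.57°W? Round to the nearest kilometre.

Δλ = -12.57 − -21.03 = 8.46°.
Δφ = -52.94 − -66.02 = 13.08°.
a = sin²(Δφ/2) + cos φ₁ · cos φ₂ · sin²(Δλ/2) = 0.014305.
c = 2·atan2(√a, √(1−a)) = 0.23978 rad → d = 6371·c ≈ 1527.65 km.

1528 km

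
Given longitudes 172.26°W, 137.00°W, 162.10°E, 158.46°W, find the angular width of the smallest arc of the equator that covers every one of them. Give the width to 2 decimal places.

Sort the longitudes: -172.26°, -158.46°, -137.00°, +162.10°.
Eastward gaps between consecutive values (wrapping around): 13.80°, 21.46°, 299.10°, 25.64°.
Largest gap = 299.10° ⇒ minimal covering band is its complement: 360° − 299.10° = 60.90°.
Band runs from +162.10° eastward to -137.00°, crossing the antimeridian.

60.90°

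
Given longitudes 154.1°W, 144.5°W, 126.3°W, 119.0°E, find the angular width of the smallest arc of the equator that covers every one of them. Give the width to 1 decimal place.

114.7°

Sort the longitudes: -154.1°, -144.5°, -126.3°, +119.0°.
Eastward gaps between consecutive values (wrapping around): 9.6°, 18.2°, 245.3°, 86.9°.
Largest gap = 245.3° ⇒ minimal covering band is its complement: 360° − 245.3° = 114.7°.
Band runs from +119.0° eastward to -126.3°, crossing the antimeridian.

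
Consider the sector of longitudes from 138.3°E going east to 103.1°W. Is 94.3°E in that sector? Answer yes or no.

No

Band width going east from +138.3° to -103.1°: ((-103.1 − 138.3) mod 360) = 118.6°.
Offset of +94.3° east of the west edge: ((94.3 − 138.3) mod 360) = 316.0°.
316.0° > 118.6° ⇒ outside.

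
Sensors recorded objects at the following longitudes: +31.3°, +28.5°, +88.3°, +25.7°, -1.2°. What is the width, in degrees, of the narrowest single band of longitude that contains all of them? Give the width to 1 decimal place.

89.5°

Sort the longitudes: -1.2°, +25.7°, +28.5°, +31.3°, +88.3°.
Eastward gaps between consecutive values (wrapping around): 26.9°, 2.8°, 2.8°, 57.0°, 270.5°.
Largest gap = 270.5° ⇒ minimal covering band is its complement: 360° − 270.5° = 89.5°.
Band runs from -1.2° eastward to +88.3°.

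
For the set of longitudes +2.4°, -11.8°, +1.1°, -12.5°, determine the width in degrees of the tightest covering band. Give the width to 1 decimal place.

14.9°

Sort the longitudes: -12.5°, -11.8°, +1.1°, +2.4°.
Eastward gaps between consecutive values (wrapping around): 0.7°, 12.9°, 1.3°, 345.1°.
Largest gap = 345.1° ⇒ minimal covering band is its complement: 360° − 345.1° = 14.9°.
Band runs from -12.5° eastward to +2.4°.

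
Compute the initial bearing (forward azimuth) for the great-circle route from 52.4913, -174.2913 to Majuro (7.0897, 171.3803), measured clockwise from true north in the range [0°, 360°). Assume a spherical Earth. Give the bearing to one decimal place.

Δλ = 171.3803 − -174.2913 = 345.6716°; wrapped into (−180°, 180°]: -14.3284°.
θ = atan2( sin Δλ · cos φ₂ , cos φ₁ · sin φ₂ − sin φ₁ · cos φ₂ · cos Δλ )
  = atan2(-0.24559, -0.68756) = -160.344° → normalised to [0°, 360°): 199.656°.

199.7°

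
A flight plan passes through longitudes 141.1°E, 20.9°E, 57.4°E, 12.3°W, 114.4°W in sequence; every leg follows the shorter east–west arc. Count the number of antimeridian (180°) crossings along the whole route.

0

Leg 1: +141.1° → +20.9°, shortest Δλ = -120.2° (west) — does not cross 180°.
Leg 2: +20.9° → +57.4°, shortest Δλ = 36.5° (east) — does not cross 180°.
Leg 3: +57.4° → -12.3°, shortest Δλ = -69.7° (west) — does not cross 180°.
Leg 4: -12.3° → -114.4°, shortest Δλ = -102.1° (west) — does not cross 180°.
Total crossings: 0.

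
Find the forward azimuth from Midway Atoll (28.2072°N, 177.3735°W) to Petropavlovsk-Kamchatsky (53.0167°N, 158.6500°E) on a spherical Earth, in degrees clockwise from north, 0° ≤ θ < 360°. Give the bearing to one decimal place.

Δλ = 158.6500 − -177.3735 = 336.0235°; wrapped into (−180°, 180°]: -23.9765°.
θ = atan2( sin Δλ · cos φ₂ , cos φ₁ · sin φ₂ − sin φ₁ · cos φ₂ · cos Δλ )
  = atan2(-0.24446, 0.44414) = -28.829° → normalised to [0°, 360°): 331.171°.

331.2°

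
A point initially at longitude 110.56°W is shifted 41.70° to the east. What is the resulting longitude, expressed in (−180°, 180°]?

68.86°W

Start at -110.56°; shift +41.70° → -68.86°.
-68.86° already lies in (−180°, 180°].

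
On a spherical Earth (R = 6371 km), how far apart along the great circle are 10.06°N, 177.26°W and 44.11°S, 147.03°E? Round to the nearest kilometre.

Δλ = 147.03 − -177.26 = 324.29°; wrapped into (−180°, 180°]: -35.71°.
Δφ = -44.11 − 10.06 = -54.17°.
a = sin²(Δφ/2) + cos φ₁ · cos φ₂ · sin²(Δλ/2) = 0.273770.
c = 2·atan2(√a, √(1−a)) = 1.10127 rad → d = 6371·c ≈ 7016.22 km.

7016 km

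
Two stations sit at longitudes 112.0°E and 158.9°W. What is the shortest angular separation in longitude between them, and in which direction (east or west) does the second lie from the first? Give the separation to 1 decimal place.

89.1° east

Raw difference: -158.9 − 112.0 = -270.9°.
Normalise into (−180°, 180°]: -270.9° + 360° = 89.1°.
Positive ⇒ the second point lies to the east; separation 89.1°.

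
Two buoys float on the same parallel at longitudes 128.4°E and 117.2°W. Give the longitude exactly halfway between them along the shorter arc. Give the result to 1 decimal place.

Signed shortest Δλ from +128.4° to -117.2° is +114.4°.
Midpoint longitude = +128.4° + (+114.4°)/2 = +128.4° + 57.2° = +185.6°.
Normalise into (−180°, 180°]: -174.4°.
(The naïve average (+128.4 + -117.2)/2 = 5.6° is on the wrong side of the globe.)

174.4°W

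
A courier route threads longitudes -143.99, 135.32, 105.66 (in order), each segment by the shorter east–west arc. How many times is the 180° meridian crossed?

1

Leg 1: -143.99° → +135.32°, shortest Δλ = -80.69° (west) — crosses 180°.
Leg 2: +135.32° → +105.66°, shortest Δλ = -29.66° (west) — does not cross 180°.
Total crossings: 1.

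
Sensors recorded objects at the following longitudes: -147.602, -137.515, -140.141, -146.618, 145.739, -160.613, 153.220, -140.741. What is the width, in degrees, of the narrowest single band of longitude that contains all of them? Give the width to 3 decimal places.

76.746°

Sort the longitudes: -160.613°, -147.602°, -146.618°, -140.741°, -140.141°, -137.515°, +145.739°, +153.220°.
Eastward gaps between consecutive values (wrapping around): 13.011°, 0.984°, 5.877°, 0.600°, 2.626°, 283.254°, 7.481°, 46.167°.
Largest gap = 283.254° ⇒ minimal covering band is its complement: 360° − 283.254° = 76.746°.
Band runs from +145.739° eastward to -137.515°, crossing the antimeridian.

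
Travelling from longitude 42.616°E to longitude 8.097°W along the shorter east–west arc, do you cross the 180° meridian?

Signed shortest Δλ = ((-8.097 − 42.616 + 180) mod 360) − 180 = -50.713°.
Going west by 50.713° from +42.616° reaches -8.097° without touching 180°.

No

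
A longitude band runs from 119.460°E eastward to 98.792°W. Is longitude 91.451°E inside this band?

Band width going east from +119.460° to -98.792°: ((-98.792 − 119.460) mod 360) = 141.748°.
Offset of +91.451° east of the west edge: ((91.451 − 119.460) mod 360) = 331.991°.
331.991° > 141.748° ⇒ outside.

No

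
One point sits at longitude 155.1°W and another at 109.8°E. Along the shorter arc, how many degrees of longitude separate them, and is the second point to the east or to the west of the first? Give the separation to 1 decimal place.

Raw difference: 109.8 − -155.1 = 264.9°.
Normalise into (−180°, 180°]: 264.9° − 360° = -95.1°.
Negative ⇒ the second point lies to the west; separation 95.1°.

95.1° west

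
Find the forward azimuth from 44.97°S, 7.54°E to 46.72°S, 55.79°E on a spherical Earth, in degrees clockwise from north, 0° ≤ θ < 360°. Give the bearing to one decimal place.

110.6°

Δλ = 55.79 − 7.54 = 48.25°.
θ = atan2( sin Δλ · cos φ₂ , cos φ₁ · sin φ₂ − sin φ₁ · cos φ₂ · cos Δλ )
  = atan2(0.51147, -0.19242) = 110.617° → normalised to [0°, 360°): 110.617°.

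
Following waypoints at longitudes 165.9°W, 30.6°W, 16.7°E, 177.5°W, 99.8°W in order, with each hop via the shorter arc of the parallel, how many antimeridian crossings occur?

Leg 1: -165.9° → -30.6°, shortest Δλ = 135.3° (east) — does not cross 180°.
Leg 2: -30.6° → +16.7°, shortest Δλ = 47.3° (east) — does not cross 180°.
Leg 3: +16.7° → -177.5°, shortest Δλ = 165.8° (east) — crosses 180°.
Leg 4: -177.5° → -99.8°, shortest Δλ = 77.7° (east) — does not cross 180°.
Total crossings: 1.

1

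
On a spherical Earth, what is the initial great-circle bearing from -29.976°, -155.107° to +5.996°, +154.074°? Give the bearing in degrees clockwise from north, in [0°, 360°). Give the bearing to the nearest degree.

Δλ = 154.074 − -155.107 = 309.181°; wrapped into (−180°, 180°]: -50.819°.
θ = atan2( sin Δλ · cos φ₂ , cos φ₁ · sin φ₂ − sin φ₁ · cos φ₂ · cos Δλ )
  = atan2(-0.77091, 0.40442) = -62.319° → normalised to [0°, 360°): 297.681°.

298°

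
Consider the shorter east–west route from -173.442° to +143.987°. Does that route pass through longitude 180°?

Yes

Naïve |143.987 − -173.442| = 317.429° > 180°, so the shorter arc goes the other way round — across 180°.
Signed shortest Δλ = ((143.987 − -173.442 + 180) mod 360) − 180 = -42.571°.
Going west by 42.571° from -173.442° passes through 180° before reaching +143.987°.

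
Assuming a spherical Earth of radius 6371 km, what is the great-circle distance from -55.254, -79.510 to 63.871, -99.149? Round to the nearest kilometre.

Δλ = -99.149 − -79.510 = -19.639°.
Δφ = 63.871 − -55.254 = 119.125°.
a = sin²(Δφ/2) + cos φ₁ · cos φ₂ · sin²(Δλ/2) = 0.750659.
c = 2·atan2(√a, √(1−a)) = 2.09592 rad → d = 6371·c ≈ 13353.09 km.

13353 km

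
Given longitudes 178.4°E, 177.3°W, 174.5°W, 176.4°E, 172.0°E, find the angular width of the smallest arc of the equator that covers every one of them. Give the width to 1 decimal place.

Sort the longitudes: -177.3°, -174.5°, +172.0°, +176.4°, +178.4°.
Eastward gaps between consecutive values (wrapping around): 2.8°, 346.5°, 4.4°, 2.0°, 4.3°.
Largest gap = 346.5° ⇒ minimal covering band is its complement: 360° − 346.5° = 13.5°.
Band runs from +172.0° eastward to -174.5°, crossing the antimeridian.

13.5°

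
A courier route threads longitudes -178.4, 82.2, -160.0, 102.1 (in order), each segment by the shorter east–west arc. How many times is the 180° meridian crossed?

3

Leg 1: -178.4° → +82.2°, shortest Δλ = -99.4° (west) — crosses 180°.
Leg 2: +82.2° → -160.0°, shortest Δλ = 117.8° (east) — crosses 180°.
Leg 3: -160.0° → +102.1°, shortest Δλ = -97.9° (west) — crosses 180°.
Total crossings: 3.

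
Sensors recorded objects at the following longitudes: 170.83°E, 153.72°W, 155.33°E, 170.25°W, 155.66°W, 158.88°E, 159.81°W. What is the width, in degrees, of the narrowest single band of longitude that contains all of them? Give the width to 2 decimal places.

Sort the longitudes: -170.25°, -159.81°, -155.66°, -153.72°, +155.33°, +158.88°, +170.83°.
Eastward gaps between consecutive values (wrapping around): 10.44°, 4.15°, 1.94°, 309.05°, 3.55°, 11.95°, 18.92°.
Largest gap = 309.05° ⇒ minimal covering band is its complement: 360° − 309.05° = 50.95°.
Band runs from +155.33° eastward to -153.72°, crossing the antimeridian.

50.95°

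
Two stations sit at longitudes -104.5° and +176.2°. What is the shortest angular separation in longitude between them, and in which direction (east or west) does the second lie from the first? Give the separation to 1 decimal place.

Raw difference: 176.2 − -104.5 = 280.7°.
Normalise into (−180°, 180°]: 280.7° − 360° = -79.3°.
Negative ⇒ the second point lies to the west; separation 79.3°.

79.3° west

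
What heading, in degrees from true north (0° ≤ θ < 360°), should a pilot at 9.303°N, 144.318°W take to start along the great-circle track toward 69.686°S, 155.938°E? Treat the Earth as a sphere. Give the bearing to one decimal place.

Δλ = 155.938 − -144.318 = 300.256°; wrapped into (−180°, 180°]: -59.744°.
θ = atan2( sin Δλ · cos φ₂ , cos φ₁ · sin φ₂ − sin φ₁ · cos φ₂ · cos Δλ )
  = atan2(-0.29987, -0.95375) = -162.546° → normalised to [0°, 360°): 197.454°.

197.5°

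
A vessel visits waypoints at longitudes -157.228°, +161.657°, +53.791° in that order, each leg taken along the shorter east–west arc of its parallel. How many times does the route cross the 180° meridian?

Leg 1: -157.228° → +161.657°, shortest Δλ = -41.115° (west) — crosses 180°.
Leg 2: +161.657° → +53.791°, shortest Δλ = -107.866° (west) — does not cross 180°.
Total crossings: 1.

1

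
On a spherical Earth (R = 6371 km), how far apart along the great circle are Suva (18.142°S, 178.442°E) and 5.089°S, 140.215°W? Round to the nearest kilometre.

4717 km

Δλ = -140.215 − 178.442 = -318.657°; wrapped into (−180°, 180°]: 41.343°.
Δφ = -5.089 − -18.142 = 13.053°.
a = sin²(Δφ/2) + cos φ₁ · cos φ₂ · sin²(Δλ/2) = 0.130873.
c = 2·atan2(√a, √(1−a)) = 0.74032 rad → d = 6371·c ≈ 4716.57 km.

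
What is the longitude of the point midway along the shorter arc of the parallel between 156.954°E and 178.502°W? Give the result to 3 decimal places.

Signed shortest Δλ from +156.954° to -178.502° is +24.544°.
Midpoint longitude = +156.954° + (+24.544°)/2 = +156.954° + 12.272° = +169.226°.
(The naïve average (+156.954 + -178.502)/2 = -10.774° is on the wrong side of the globe.)

169.226°E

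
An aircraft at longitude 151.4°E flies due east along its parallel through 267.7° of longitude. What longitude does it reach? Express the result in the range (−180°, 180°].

Start at +151.4°; shift +267.7° → +419.1°.
+419.1° lies outside (−180°, 180°]; subtract 360° → +59.1°.

59.1°E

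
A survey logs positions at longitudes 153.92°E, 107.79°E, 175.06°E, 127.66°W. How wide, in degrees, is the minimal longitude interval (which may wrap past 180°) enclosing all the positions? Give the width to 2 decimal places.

124.55°

Sort the longitudes: -127.66°, +107.79°, +153.92°, +175.06°.
Eastward gaps between consecutive values (wrapping around): 235.45°, 46.13°, 21.14°, 57.28°.
Largest gap = 235.45° ⇒ minimal covering band is its complement: 360° − 235.45° = 124.55°.
Band runs from +107.79° eastward to -127.66°, crossing the antimeridian.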